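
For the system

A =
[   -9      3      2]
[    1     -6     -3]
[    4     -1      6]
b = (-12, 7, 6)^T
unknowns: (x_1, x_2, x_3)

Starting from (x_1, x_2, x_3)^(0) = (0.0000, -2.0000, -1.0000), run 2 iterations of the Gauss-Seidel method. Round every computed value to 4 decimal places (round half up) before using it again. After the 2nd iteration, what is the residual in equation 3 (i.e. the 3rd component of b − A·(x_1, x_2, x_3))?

0.0001

Iteration 1:
  x_1 = (-12 - (3)·-2.0000 - (2)·-1.0000) / (-9) = 0.4444
  x_2 = (7 - (1)·0.4444 - (-3)·-1.0000) / (-6) = -0.5926
  x_3 = (6 - (4)·0.4444 - (-1)·-0.5926) / (6) = 0.6050
Iteration 2:
  x_1 = (-12 - (3)·-0.5926 - (2)·0.6050) / (-9) = 1.2702
  x_2 = (7 - (1)·1.2702 - (-3)·0.6050) / (-6) = -1.2575
  x_3 = (6 - (4)·1.2702 - (-1)·-1.2575) / (6) = -0.0564
Residual b − A·x = (3.3171, -1.9844, 0.0001)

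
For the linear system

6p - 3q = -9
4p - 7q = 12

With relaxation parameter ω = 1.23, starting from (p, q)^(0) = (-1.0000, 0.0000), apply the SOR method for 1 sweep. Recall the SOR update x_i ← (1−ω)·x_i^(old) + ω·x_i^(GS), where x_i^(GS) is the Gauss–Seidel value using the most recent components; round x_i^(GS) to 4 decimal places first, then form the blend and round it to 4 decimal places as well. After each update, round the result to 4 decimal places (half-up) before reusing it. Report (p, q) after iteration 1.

(-1.6150, -3.2436)

Iteration 1:
  p: GS value = (-9 - (-3)·0.0000) / (6) = -1.5000;  p ← (1−ω)·-1.0000 + ω·-1.5000 = -1.6150
  q: GS value = (12 - (4)·-1.6150) / (-7) = -2.6371;  q ← (1−ω)·0.0000 + ω·-2.6371 = -3.2436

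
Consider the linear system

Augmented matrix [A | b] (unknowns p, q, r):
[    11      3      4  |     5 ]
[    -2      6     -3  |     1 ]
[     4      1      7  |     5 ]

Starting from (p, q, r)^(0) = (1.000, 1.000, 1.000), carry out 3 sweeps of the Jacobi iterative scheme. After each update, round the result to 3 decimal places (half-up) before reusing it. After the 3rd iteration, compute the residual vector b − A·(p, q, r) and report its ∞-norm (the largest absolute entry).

1.055

Iteration 1:
  p = (5 - (3)·1.000 - (4)·1.000) / (11) = -0.182
  q = (1 - (-2)·1.000 - (-3)·1.000) / (6) = 1.000
  r = (5 - (4)·1.000 - (1)·1.000) / (7) = 0.000
Iteration 2:
  p = (5 - (3)·1.000 - (4)·0.000) / (11) = 0.182
  q = (1 - (-2)·-0.182 - (-3)·0.000) / (6) = 0.106
  r = (5 - (4)·-0.182 - (1)·1.000) / (7) = 0.675
Iteration 3:
  p = (5 - (3)·0.106 - (4)·0.675) / (11) = 0.180
  q = (1 - (-2)·0.182 - (-3)·0.675) / (6) = 0.565
  r = (5 - (4)·0.182 - (1)·0.106) / (7) = 0.595
Residual b − A·x = (-1.055, -0.245, -0.450); ∞-norm = 1.055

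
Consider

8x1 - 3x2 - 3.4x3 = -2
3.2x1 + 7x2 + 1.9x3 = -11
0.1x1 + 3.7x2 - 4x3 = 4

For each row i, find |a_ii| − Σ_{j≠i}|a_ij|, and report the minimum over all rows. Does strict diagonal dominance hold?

row 1: |8| − (3+3.4) = 1.6
row 2: |7| − (3.2+1.9) = 1.9
row 3: |-4| − (0.1+3.7) = 0.2
minimum over rows = 0.2 → strictly diagonally dominant (convergence guaranteed)

0.2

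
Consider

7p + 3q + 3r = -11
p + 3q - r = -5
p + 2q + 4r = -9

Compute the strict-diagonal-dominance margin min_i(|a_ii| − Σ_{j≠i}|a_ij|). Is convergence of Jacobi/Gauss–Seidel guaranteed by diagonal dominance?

row 1: |7| − (3+3) = 1
row 2: |3| − (1+1) = 1
row 3: |4| − (1+2) = 1
minimum over rows = 1 → strictly diagonally dominant (convergence guaranteed)

1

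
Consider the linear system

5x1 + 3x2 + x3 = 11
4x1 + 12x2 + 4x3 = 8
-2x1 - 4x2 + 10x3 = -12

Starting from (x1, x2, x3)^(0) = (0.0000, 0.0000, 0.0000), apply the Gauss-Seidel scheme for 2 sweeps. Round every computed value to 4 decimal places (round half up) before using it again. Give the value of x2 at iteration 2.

0.1298

Iteration 1:
  x1 = (11 - (3)·0.0000 - (1)·0.0000) / (5) = 2.2000
  x2 = (8 - (4)·2.2000 - (4)·0.0000) / (12) = -0.0667
  x3 = (-12 - (-2)·2.2000 - (-4)·-0.0667) / (10) = -0.7867
Iteration 2:
  x1 = (11 - (3)·-0.0667 - (1)·-0.7867) / (5) = 2.3974
  x2 = (8 - (4)·2.3974 - (4)·-0.7867) / (12) = 0.1298
  x3 = (-12 - (-2)·2.3974 - (-4)·0.1298) / (10) = -0.6686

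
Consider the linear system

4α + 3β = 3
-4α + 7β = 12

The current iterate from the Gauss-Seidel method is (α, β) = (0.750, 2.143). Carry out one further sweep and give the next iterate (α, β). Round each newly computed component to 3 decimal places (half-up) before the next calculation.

(-0.857, 1.225)

One sweep:
  α = (3 - (3)·2.143) / (4) = -0.857
  β = (12 - (-4)·-0.857) / (7) = 1.225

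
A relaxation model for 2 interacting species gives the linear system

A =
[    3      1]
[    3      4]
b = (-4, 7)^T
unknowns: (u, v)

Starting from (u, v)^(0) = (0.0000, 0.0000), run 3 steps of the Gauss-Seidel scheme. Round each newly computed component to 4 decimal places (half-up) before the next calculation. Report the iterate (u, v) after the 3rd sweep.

(-2.4792, 3.6094)

Iteration 1:
  u = (-4 - (1)·0.0000) / (3) = -1.3333
  v = (7 - (3)·-1.3333) / (4) = 2.7500
Iteration 2:
  u = (-4 - (1)·2.7500) / (3) = -2.2500
  v = (7 - (3)·-2.2500) / (4) = 3.4375
Iteration 3:
  u = (-4 - (1)·3.4375) / (3) = -2.4792
  v = (7 - (3)·-2.4792) / (4) = 3.6094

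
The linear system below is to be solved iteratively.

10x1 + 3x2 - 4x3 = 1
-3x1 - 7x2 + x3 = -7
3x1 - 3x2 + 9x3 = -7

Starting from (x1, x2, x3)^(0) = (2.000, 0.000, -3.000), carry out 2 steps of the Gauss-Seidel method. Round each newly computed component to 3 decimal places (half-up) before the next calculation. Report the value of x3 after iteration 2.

Iteration 1:
  x1 = (1 - (3)·0.000 - (-4)·-3.000) / (10) = -1.100
  x2 = (-7 - (-3)·-1.100 - (1)·-3.000) / (-7) = 1.043
  x3 = (-7 - (3)·-1.100 - (-3)·1.043) / (9) = -0.063
Iteration 2:
  x1 = (1 - (3)·1.043 - (-4)·-0.063) / (10) = -0.238
  x2 = (-7 - (-3)·-0.238 - (1)·-0.063) / (-7) = 1.093
  x3 = (-7 - (3)·-0.238 - (-3)·1.093) / (9) = -0.334

-0.334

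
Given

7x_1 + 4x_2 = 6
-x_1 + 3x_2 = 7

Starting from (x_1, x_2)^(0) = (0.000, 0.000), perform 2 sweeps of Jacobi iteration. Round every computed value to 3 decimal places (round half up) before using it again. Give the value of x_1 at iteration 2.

Iteration 1:
  x_1 = (6 - (4)·0.000) / (7) = 0.857
  x_2 = (7 - (-1)·0.000) / (3) = 2.333
Iteration 2:
  x_1 = (6 - (4)·2.333) / (7) = -0.476
  x_2 = (7 - (-1)·0.857) / (3) = 2.619

-0.476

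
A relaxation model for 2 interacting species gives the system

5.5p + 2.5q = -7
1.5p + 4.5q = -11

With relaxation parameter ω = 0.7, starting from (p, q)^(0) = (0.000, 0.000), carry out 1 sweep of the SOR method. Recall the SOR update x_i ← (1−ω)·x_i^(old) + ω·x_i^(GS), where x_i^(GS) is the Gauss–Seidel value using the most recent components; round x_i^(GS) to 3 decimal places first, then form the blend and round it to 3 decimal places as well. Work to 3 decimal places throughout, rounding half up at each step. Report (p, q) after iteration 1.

Iteration 1:
  p: GS value = (-7 - (2.5)·0.000) / (5.5) = -1.273;  p ← (1−ω)·0.000 + ω·-1.273 = -0.891
  q: GS value = (-11 - (1.5)·-0.891) / (4.5) = -2.147;  q ← (1−ω)·0.000 + ω·-2.147 = -1.503

(-0.891, -1.503)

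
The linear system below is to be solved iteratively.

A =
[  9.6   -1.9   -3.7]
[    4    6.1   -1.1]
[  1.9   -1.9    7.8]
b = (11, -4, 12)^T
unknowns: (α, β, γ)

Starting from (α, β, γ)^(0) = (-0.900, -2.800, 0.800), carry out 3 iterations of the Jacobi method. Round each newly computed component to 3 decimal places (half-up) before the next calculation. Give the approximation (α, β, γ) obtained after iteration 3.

(1.453, -1.448, 0.898)

Iteration 1:
  α = (11 - (-1.9)·-2.800 - (-3.7)·0.800) / (9.6) = 0.900
  β = (-4 - (4)·-0.900 - (-1.1)·0.800) / (6.1) = 0.079
  γ = (12 - (1.9)·-0.900 - (-1.9)·-2.800) / (7.8) = 1.076
Iteration 2:
  α = (11 - (-1.9)·0.079 - (-3.7)·1.076) / (9.6) = 1.576
  β = (-4 - (4)·0.900 - (-1.1)·1.076) / (6.1) = -1.052
  γ = (12 - (1.9)·0.900 - (-1.9)·0.079) / (7.8) = 1.338
Iteration 3:
  α = (11 - (-1.9)·-1.052 - (-3.7)·1.338) / (9.6) = 1.453
  β = (-4 - (4)·1.576 - (-1.1)·1.338) / (6.1) = -1.448
  γ = (12 - (1.9)·1.576 - (-1.9)·-1.052) / (7.8) = 0.898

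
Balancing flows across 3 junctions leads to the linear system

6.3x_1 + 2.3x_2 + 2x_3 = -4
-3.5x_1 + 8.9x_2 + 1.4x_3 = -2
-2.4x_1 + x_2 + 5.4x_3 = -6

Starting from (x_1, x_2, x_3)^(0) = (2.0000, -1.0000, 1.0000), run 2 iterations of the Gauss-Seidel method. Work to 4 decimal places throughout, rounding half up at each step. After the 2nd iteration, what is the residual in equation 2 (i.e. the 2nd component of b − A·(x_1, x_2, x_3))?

-0.2073

Iteration 1:
  x_1 = (-4 - (2.3)·-1.0000 - (2)·1.0000) / (6.3) = -0.5873
  x_2 = (-2 - (-3.5)·-0.5873 - (1.4)·1.0000) / (8.9) = -0.6130
  x_3 = (-6 - (-2.4)·-0.5873 - (1)·-0.6130) / (5.4) = -1.2586
Iteration 2:
  x_1 = (-4 - (2.3)·-0.6130 - (2)·-1.2586) / (6.3) = -0.0116
  x_2 = (-2 - (-3.5)·-0.0116 - (1.4)·-1.2586) / (8.9) = -0.0313
  x_3 = (-6 - (-2.4)·-0.0116 - (1)·-0.0313) / (5.4) = -1.1105
Residual b − A·x = (-1.6339, -0.2073, 0.0002)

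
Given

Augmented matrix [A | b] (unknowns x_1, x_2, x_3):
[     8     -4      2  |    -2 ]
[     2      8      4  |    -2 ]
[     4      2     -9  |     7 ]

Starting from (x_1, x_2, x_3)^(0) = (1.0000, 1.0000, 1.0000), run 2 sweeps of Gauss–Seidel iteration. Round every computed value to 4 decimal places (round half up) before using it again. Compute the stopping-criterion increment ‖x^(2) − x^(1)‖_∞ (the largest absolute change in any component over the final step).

Iteration 1:
  x_1 = (-2 - (-4)·1.0000 - (2)·1.0000) / (8) = 0.0000
  x_2 = (-2 - (2)·0.0000 - (4)·1.0000) / (8) = -0.7500
  x_3 = (7 - (4)·0.0000 - (2)·-0.7500) / (-9) = -0.9444
Iteration 2:
  x_1 = (-2 - (-4)·-0.7500 - (2)·-0.9444) / (8) = -0.3889
  x_2 = (-2 - (2)·-0.3889 - (4)·-0.9444) / (8) = 0.3194
  x_3 = (7 - (4)·-0.3889 - (2)·0.3194) / (-9) = -0.8796
Change: (-0.3889, 1.0694, 0.0648) → max |·| = 1.0694

1.0694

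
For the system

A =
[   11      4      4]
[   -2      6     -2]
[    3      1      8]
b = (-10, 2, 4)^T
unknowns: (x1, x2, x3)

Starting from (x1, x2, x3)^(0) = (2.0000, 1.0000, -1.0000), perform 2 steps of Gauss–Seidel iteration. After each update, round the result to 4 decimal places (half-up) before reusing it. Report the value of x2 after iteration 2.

0.2534

Iteration 1:
  x1 = (-10 - (4)·1.0000 - (4)·-1.0000) / (11) = -0.9091
  x2 = (2 - (-2)·-0.9091 - (-2)·-1.0000) / (6) = -0.3030
  x3 = (4 - (3)·-0.9091 - (1)·-0.3030) / (8) = 0.8788
Iteration 2:
  x1 = (-10 - (4)·-0.3030 - (4)·0.8788) / (11) = -1.1185
  x2 = (2 - (-2)·-1.1185 - (-2)·0.8788) / (6) = 0.2534
  x3 = (4 - (3)·-1.1185 - (1)·0.2534) / (8) = 0.8878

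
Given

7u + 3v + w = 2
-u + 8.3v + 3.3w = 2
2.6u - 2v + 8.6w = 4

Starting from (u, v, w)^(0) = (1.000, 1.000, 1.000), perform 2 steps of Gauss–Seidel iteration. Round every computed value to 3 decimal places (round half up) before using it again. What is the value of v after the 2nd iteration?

0.075

Iteration 1:
  u = (2 - (3)·1.000 - (1)·1.000) / (7) = -0.286
  v = (2 - (-1)·-0.286 - (3.3)·1.000) / (8.3) = -0.191
  w = (4 - (2.6)·-0.286 - (-2)·-0.191) / (8.6) = 0.507
Iteration 2:
  u = (2 - (3)·-0.191 - (1)·0.507) / (7) = 0.295
  v = (2 - (-1)·0.295 - (3.3)·0.507) / (8.3) = 0.075
  w = (4 - (2.6)·0.295 - (-2)·0.075) / (8.6) = 0.393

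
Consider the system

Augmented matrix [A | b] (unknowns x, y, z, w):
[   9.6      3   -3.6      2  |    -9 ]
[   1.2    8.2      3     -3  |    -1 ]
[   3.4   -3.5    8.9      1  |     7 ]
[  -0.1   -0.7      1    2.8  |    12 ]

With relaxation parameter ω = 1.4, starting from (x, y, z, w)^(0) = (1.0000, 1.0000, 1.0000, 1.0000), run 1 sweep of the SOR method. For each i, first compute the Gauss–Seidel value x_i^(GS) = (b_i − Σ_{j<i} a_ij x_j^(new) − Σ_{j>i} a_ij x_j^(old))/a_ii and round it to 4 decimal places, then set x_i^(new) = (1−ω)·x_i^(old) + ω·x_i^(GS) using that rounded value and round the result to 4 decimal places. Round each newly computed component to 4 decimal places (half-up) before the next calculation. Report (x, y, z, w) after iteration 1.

(-1.9166, -0.1781, 1.4708, 4.7065)

Iteration 1:
  x: GS value = (-9 - (3)·1.0000 - (-3.6)·1.0000 - (2)·1.0000) / (9.6) = -1.0833;  x ← (1−ω)·1.0000 + ω·-1.0833 = -1.9166
  y: GS value = (-1 - (1.2)·-1.9166 - (3)·1.0000 - (-3)·1.0000) / (8.2) = 0.1585;  y ← (1−ω)·1.0000 + ω·0.1585 = -0.1781
  z: GS value = (7 - (3.4)·-1.9166 - (-3.5)·-0.1781 - (1)·1.0000) / (8.9) = 1.3363;  z ← (1−ω)·1.0000 + ω·1.3363 = 1.4708
  w: GS value = (12 - (-0.1)·-1.9166 - (-0.7)·-0.1781 - (1)·1.4708) / (2.8) = 3.6475;  w ← (1−ω)·1.0000 + ω·3.6475 = 4.7065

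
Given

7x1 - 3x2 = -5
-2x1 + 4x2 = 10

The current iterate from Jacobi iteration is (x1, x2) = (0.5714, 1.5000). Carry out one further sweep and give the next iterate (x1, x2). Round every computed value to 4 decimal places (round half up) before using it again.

One sweep:
  x1 = (-5 - (-3)·1.5000) / (7) = -0.0714
  x2 = (10 - (-2)·0.5714) / (4) = 2.7857

(-0.0714, 2.7857)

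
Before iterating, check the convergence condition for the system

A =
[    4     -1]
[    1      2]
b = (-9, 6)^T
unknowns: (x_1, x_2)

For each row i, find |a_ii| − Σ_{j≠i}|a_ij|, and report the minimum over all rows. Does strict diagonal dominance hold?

1

row 1: |4| − (1) = 3
row 2: |2| − (1) = 1
minimum over rows = 1 → strictly diagonally dominant (convergence guaranteed)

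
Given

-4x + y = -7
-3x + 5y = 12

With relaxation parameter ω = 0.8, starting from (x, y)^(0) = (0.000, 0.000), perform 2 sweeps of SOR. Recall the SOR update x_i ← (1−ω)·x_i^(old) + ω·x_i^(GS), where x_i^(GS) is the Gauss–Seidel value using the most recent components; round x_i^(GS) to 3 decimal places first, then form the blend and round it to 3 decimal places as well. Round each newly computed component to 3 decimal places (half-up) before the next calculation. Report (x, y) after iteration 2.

(2.198, 3.494)

Iteration 1:
  x: GS value = (-7 - (1)·0.000) / (-4) = 1.750;  x ← (1−ω)·0.000 + ω·1.750 = 1.400
  y: GS value = (12 - (-3)·1.400) / (5) = 3.240;  y ← (1−ω)·0.000 + ω·3.240 = 2.592
Iteration 2:
  x: GS value = (-7 - (1)·2.592) / (-4) = 2.398;  x ← (1−ω)·1.400 + ω·2.398 = 2.198
  y: GS value = (12 - (-3)·2.198) / (5) = 3.719;  y ← (1−ω)·2.592 + ω·3.719 = 3.494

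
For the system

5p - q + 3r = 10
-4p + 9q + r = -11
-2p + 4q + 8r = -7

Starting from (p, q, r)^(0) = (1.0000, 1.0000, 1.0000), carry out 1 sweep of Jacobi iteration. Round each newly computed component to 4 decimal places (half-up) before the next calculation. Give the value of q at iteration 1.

-0.8889

Iteration 1:
  p = (10 - (-1)·1.0000 - (3)·1.0000) / (5) = 1.6000
  q = (-11 - (-4)·1.0000 - (1)·1.0000) / (9) = -0.8889
  r = (-7 - (-2)·1.0000 - (4)·1.0000) / (8) = -1.1250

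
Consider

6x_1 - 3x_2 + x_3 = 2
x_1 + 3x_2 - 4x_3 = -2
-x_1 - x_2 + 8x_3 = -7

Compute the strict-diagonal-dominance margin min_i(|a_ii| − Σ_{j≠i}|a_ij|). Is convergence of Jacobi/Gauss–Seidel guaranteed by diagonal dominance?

-2

row 1: |6| − (3+1) = 2
row 2: |3| − (1+4) = -2
row 3: |8| − (1+1) = 6
minimum over rows = -2 → not strictly diagonally dominant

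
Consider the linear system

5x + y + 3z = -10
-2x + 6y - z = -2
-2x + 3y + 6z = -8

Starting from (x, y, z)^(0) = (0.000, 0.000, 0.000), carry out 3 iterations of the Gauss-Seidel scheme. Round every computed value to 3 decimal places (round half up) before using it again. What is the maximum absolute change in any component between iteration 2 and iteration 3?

0.208

Iteration 1:
  x = (-10 - (1)·0.000 - (3)·0.000) / (5) = -2.000
  y = (-2 - (-2)·-2.000 - (-1)·0.000) / (6) = -1.000
  z = (-8 - (-2)·-2.000 - (3)·-1.000) / (6) = -1.500
Iteration 2:
  x = (-10 - (1)·-1.000 - (3)·-1.500) / (5) = -0.900
  y = (-2 - (-2)·-0.900 - (-1)·-1.500) / (6) = -0.883
  z = (-8 - (-2)·-0.900 - (3)·-0.883) / (6) = -1.192
Iteration 3:
  x = (-10 - (1)·-0.883 - (3)·-1.192) / (5) = -1.108
  y = (-2 - (-2)·-1.108 - (-1)·-1.192) / (6) = -0.901
  z = (-8 - (-2)·-1.108 - (3)·-0.901) / (6) = -1.252
Change: (-0.208, -0.018, -0.060) → max |·| = 0.208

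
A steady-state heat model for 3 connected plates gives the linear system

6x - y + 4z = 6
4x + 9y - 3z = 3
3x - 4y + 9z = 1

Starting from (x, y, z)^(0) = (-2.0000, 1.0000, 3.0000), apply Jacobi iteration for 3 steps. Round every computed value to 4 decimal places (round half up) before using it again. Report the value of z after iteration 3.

0.4197

Iteration 1:
  x = (6 - (-1)·1.0000 - (4)·3.0000) / (6) = -0.8333
  y = (3 - (4)·-2.0000 - (-3)·3.0000) / (9) = 2.2222
  z = (1 - (3)·-2.0000 - (-4)·1.0000) / (9) = 1.2222
Iteration 2:
  x = (6 - (-1)·2.2222 - (4)·1.2222) / (6) = 0.5556
  y = (3 - (4)·-0.8333 - (-3)·1.2222) / (9) = 1.1111
  z = (1 - (3)·-0.8333 - (-4)·2.2222) / (9) = 1.3765
Iteration 3:
  x = (6 - (-1)·1.1111 - (4)·1.3765) / (6) = 0.2675
  y = (3 - (4)·0.5556 - (-3)·1.3765) / (9) = 0.5452
  z = (1 - (3)·0.5556 - (-4)·1.1111) / (9) = 0.4197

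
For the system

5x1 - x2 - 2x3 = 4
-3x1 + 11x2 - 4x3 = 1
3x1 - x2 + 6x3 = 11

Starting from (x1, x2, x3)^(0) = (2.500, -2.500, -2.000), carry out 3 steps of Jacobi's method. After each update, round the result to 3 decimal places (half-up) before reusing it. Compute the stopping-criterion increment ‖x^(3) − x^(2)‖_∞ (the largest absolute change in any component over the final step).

Iteration 1:
  x1 = (4 - (-1)·-2.500 - (-2)·-2.000) / (5) = -0.500
  x2 = (1 - (-3)·2.500 - (-4)·-2.000) / (11) = 0.045
  x3 = (11 - (3)·2.500 - (-1)·-2.500) / (6) = 0.167
Iteration 2:
  x1 = (4 - (-1)·0.045 - (-2)·0.167) / (5) = 0.876
  x2 = (1 - (-3)·-0.500 - (-4)·0.167) / (11) = 0.015
  x3 = (11 - (3)·-0.500 - (-1)·0.045) / (6) = 2.091
Iteration 3:
  x1 = (4 - (-1)·0.015 - (-2)·2.091) / (5) = 1.639
  x2 = (1 - (-3)·0.876 - (-4)·2.091) / (11) = 1.090
  x3 = (11 - (3)·0.876 - (-1)·0.015) / (6) = 1.398
Change: (0.763, 1.075, -0.693) → max |·| = 1.075

1.075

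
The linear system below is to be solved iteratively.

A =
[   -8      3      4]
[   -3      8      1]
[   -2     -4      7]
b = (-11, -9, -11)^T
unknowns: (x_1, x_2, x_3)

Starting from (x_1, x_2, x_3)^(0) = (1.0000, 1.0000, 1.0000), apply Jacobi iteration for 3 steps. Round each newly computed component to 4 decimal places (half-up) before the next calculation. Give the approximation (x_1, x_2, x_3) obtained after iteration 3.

Iteration 1:
  x_1 = (-11 - (3)·1.0000 - (4)·1.0000) / (-8) = 2.2500
  x_2 = (-9 - (-3)·1.0000 - (1)·1.0000) / (8) = -0.8750
  x_3 = (-11 - (-2)·1.0000 - (-4)·1.0000) / (7) = -0.7143
Iteration 2:
  x_1 = (-11 - (3)·-0.8750 - (4)·-0.7143) / (-8) = 0.6897
  x_2 = (-9 - (-3)·2.2500 - (1)·-0.7143) / (8) = -0.1920
  x_3 = (-11 - (-2)·2.2500 - (-4)·-0.8750) / (7) = -1.4286
Iteration 3:
  x_1 = (-11 - (3)·-0.1920 - (4)·-1.4286) / (-8) = 0.5887
  x_2 = (-9 - (-3)·0.6897 - (1)·-1.4286) / (8) = -0.6878
  x_3 = (-11 - (-2)·0.6897 - (-4)·-0.1920) / (7) = -1.4841

(0.5887, -0.6878, -1.4841)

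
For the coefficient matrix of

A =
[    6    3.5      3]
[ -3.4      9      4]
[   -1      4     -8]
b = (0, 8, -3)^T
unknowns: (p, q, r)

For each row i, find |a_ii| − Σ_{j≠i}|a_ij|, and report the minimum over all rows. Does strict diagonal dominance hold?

row 1: |6| − (3.5+3) = -0.5
row 2: |9| − (3.4+4) = 1.6
row 3: |-8| − (1+4) = 3
minimum over rows = -0.5 → not strictly diagonally dominant

-0.5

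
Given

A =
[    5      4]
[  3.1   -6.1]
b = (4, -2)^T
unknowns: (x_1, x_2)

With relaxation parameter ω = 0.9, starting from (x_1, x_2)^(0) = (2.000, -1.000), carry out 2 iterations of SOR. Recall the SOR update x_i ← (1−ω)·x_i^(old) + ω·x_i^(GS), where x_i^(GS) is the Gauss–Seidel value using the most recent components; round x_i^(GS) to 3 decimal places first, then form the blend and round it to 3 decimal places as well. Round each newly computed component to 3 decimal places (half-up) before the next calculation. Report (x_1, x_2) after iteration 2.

Iteration 1:
  x_1: GS value = (4 - (4)·-1.000) / (5) = 1.600;  x_1 ← (1−ω)·2.000 + ω·1.600 = 1.640
  x_2: GS value = (-2 - (3.1)·1.640) / (-6.1) = 1.161;  x_2 ← (1−ω)·-1.000 + ω·1.161 = 0.945
Iteration 2:
  x_1: GS value = (4 - (4)·0.945) / (5) = 0.044;  x_1 ← (1−ω)·1.640 + ω·0.044 = 0.204
  x_2: GS value = (-2 - (3.1)·0.204) / (-6.1) = 0.432;  x_2 ← (1−ω)·0.945 + ω·0.432 = 0.483

(0.204, 0.483)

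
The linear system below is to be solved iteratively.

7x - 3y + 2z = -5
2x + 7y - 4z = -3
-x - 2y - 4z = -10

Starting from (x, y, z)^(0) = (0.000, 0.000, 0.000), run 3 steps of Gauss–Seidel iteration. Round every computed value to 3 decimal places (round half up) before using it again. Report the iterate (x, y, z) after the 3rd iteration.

Iteration 1:
  x = (-5 - (-3)·0.000 - (2)·0.000) / (7) = -0.714
  y = (-3 - (2)·-0.714 - (-4)·0.000) / (7) = -0.225
  z = (-10 - (-1)·-0.714 - (-2)·-0.225) / (-4) = 2.791
Iteration 2:
  x = (-5 - (-3)·-0.225 - (2)·2.791) / (7) = -1.608
  y = (-3 - (2)·-1.608 - (-4)·2.791) / (7) = 1.626
  z = (-10 - (-1)·-1.608 - (-2)·1.626) / (-4) = 2.089
Iteration 3:
  x = (-5 - (-3)·1.626 - (2)·2.089) / (7) = -0.614
  y = (-3 - (2)·-0.614 - (-4)·2.089) / (7) = 0.941
  z = (-10 - (-1)·-0.614 - (-2)·0.941) / (-4) = 2.183

(-0.614, 0.941, 2.183)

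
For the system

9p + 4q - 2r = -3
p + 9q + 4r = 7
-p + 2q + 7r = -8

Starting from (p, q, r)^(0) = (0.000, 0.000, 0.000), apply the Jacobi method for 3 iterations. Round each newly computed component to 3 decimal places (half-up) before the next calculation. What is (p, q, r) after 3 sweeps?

Iteration 1:
  p = (-3 - (4)·0.000 - (-2)·0.000) / (9) = -0.333
  q = (7 - (1)·0.000 - (4)·0.000) / (9) = 0.778
  r = (-8 - (-1)·0.000 - (2)·0.000) / (7) = -1.143
Iteration 2:
  p = (-3 - (4)·0.778 - (-2)·-1.143) / (9) = -0.933
  q = (7 - (1)·-0.333 - (4)·-1.143) / (9) = 1.323
  r = (-8 - (-1)·-0.333 - (2)·0.778) / (7) = -1.413
Iteration 3:
  p = (-3 - (4)·1.323 - (-2)·-1.413) / (9) = -1.235
  q = (7 - (1)·-0.933 - (4)·-1.413) / (9) = 1.509
  r = (-8 - (-1)·-0.933 - (2)·1.323) / (7) = -1.654

(-1.235, 1.509, -1.654)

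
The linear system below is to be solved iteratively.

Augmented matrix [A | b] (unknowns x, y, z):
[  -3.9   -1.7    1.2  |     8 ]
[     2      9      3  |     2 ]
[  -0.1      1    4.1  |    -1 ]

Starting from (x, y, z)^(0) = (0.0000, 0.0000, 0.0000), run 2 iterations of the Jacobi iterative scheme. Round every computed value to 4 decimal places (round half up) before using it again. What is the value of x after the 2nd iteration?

-2.2232

Iteration 1:
  x = (8 - (-1.7)·0.0000 - (1.2)·0.0000) / (-3.9) = -2.0513
  y = (2 - (2)·0.0000 - (3)·0.0000) / (9) = 0.2222
  z = (-1 - (-0.1)·0.0000 - (1)·0.0000) / (4.1) = -0.2439
Iteration 2:
  x = (8 - (-1.7)·0.2222 - (1.2)·-0.2439) / (-3.9) = -2.2232
  y = (2 - (2)·-2.0513 - (3)·-0.2439) / (9) = 0.7594
  z = (-1 - (-0.1)·-2.0513 - (1)·0.2222) / (4.1) = -0.3481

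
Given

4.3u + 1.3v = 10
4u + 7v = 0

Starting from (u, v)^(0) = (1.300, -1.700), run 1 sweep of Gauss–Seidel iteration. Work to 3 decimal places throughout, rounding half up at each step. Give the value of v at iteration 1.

-1.623

Iteration 1:
  u = (10 - (1.3)·-1.700) / (4.3) = 2.840
  v = (0 - (4)·2.840) / (7) = -1.623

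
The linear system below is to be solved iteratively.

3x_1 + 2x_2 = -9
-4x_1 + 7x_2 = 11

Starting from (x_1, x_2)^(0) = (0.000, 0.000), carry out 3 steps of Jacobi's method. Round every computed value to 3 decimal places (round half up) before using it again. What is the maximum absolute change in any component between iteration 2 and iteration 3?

Iteration 1:
  x_1 = (-9 - (2)·0.000) / (3) = -3.000
  x_2 = (11 - (-4)·0.000) / (7) = 1.571
Iteration 2:
  x_1 = (-9 - (2)·1.571) / (3) = -4.047
  x_2 = (11 - (-4)·-3.000) / (7) = -0.143
Iteration 3:
  x_1 = (-9 - (2)·-0.143) / (3) = -2.905
  x_2 = (11 - (-4)·-4.047) / (7) = -0.741
Change: (1.142, -0.598) → max |·| = 1.142

1.142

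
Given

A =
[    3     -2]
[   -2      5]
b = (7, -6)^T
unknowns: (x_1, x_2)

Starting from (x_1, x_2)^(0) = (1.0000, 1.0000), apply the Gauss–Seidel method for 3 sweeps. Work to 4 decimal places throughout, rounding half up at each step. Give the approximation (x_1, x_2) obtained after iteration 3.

(2.1555, -0.3378)

Iteration 1:
  x_1 = (7 - (-2)·1.0000) / (3) = 3.0000
  x_2 = (-6 - (-2)·3.0000) / (5) = 0.0000
Iteration 2:
  x_1 = (7 - (-2)·0.0000) / (3) = 2.3333
  x_2 = (-6 - (-2)·2.3333) / (5) = -0.2667
Iteration 3:
  x_1 = (7 - (-2)·-0.2667) / (3) = 2.1555
  x_2 = (-6 - (-2)·2.1555) / (5) = -0.3378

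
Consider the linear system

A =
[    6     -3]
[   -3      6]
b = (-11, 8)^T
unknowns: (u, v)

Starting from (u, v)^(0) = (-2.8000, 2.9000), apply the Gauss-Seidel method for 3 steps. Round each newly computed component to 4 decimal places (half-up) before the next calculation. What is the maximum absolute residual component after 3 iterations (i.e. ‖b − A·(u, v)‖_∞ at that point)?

0.3296

Iteration 1:
  u = (-11 - (-3)·2.9000) / (6) = -0.3833
  v = (8 - (-3)·-0.3833) / (6) = 1.1417
Iteration 2:
  u = (-11 - (-3)·1.1417) / (6) = -1.2625
  v = (8 - (-3)·-1.2625) / (6) = 0.7021
Iteration 3:
  u = (-11 - (-3)·0.7021) / (6) = -1.4823
  v = (8 - (-3)·-1.4823) / (6) = 0.5922
Residual b − A·x = (-0.3296, -0.0001); ∞-norm = 0.3296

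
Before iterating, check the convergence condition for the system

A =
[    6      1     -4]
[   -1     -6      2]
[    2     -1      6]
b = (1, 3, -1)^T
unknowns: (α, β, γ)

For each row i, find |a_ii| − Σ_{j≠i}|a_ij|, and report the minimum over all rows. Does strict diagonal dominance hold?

row 1: |6| − (1+4) = 1
row 2: |-6| − (1+2) = 3
row 3: |6| − (2+1) = 3
minimum over rows = 1 → strictly diagonally dominant (convergence guaranteed)

1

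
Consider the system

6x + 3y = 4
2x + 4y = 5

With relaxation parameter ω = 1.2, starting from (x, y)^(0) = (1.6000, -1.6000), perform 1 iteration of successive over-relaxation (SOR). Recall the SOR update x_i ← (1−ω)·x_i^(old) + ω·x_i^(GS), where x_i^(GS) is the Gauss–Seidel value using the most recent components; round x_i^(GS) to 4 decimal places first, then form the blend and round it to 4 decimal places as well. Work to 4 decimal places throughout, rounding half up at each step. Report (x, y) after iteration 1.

(1.4400, 0.9560)

Iteration 1:
  x: GS value = (4 - (3)·-1.6000) / (6) = 1.4667;  x ← (1−ω)·1.6000 + ω·1.4667 = 1.4400
  y: GS value = (5 - (2)·1.4400) / (4) = 0.5300;  y ← (1−ω)·-1.6000 + ω·0.5300 = 0.9560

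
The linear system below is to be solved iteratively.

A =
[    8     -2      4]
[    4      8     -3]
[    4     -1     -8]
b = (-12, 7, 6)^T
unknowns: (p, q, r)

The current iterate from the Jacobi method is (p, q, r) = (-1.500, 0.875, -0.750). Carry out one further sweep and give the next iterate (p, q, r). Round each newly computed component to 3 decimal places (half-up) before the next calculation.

(-0.906, 1.344, -1.609)

One sweep:
  p = (-12 - (-2)·0.875 - (4)·-0.750) / (8) = -0.906
  q = (7 - (4)·-1.500 - (-3)·-0.750) / (8) = 1.344
  r = (6 - (4)·-1.500 - (-1)·0.875) / (-8) = -1.609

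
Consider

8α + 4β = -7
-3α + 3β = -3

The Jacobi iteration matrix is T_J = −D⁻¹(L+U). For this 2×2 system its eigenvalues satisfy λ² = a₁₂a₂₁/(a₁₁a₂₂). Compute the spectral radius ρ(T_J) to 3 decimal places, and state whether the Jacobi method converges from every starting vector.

a₁₂a₂₁/(a₁₁a₂₂) = (4)·(-3) / ((8)·(3)) = -0.500000
ρ = √|-0.500000| = √0.500000 = 0.707
ρ < 1, so Jacobi converges

0.707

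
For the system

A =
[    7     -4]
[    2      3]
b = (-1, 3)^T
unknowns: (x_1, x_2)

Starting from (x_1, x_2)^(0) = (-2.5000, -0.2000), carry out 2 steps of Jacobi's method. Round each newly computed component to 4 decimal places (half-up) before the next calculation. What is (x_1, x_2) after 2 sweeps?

Iteration 1:
  x_1 = (-1 - (-4)·-0.2000) / (7) = -0.2571
  x_2 = (3 - (2)·-2.5000) / (3) = 2.6667
Iteration 2:
  x_1 = (-1 - (-4)·2.6667) / (7) = 1.3810
  x_2 = (3 - (2)·-0.2571) / (3) = 1.1714

(1.3810, 1.1714)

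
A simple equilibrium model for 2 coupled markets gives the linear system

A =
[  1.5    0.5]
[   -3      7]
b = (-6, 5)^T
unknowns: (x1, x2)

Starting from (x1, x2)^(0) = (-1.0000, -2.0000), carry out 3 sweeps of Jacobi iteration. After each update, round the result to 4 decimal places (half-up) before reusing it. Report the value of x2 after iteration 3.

Iteration 1:
  x1 = (-6 - (0.5)·-2.0000) / (1.5) = -3.3333
  x2 = (5 - (-3)·-1.0000) / (7) = 0.2857
Iteration 2:
  x1 = (-6 - (0.5)·0.2857) / (1.5) = -4.0952
  x2 = (5 - (-3)·-3.3333) / (7) = -0.7143
Iteration 3:
  x1 = (-6 - (0.5)·-0.7143) / (1.5) = -3.7619
  x2 = (5 - (-3)·-4.0952) / (7) = -1.0408

-1.0408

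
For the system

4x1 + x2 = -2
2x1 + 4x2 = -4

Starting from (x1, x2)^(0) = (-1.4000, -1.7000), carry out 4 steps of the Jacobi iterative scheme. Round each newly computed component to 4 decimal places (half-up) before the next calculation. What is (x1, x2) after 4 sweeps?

Iteration 1:
  x1 = (-2 - (1)·-1.7000) / (4) = -0.0750
  x2 = (-4 - (2)·-1.4000) / (4) = -0.3000
Iteration 2:
  x1 = (-2 - (1)·-0.3000) / (4) = -0.4250
  x2 = (-4 - (2)·-0.0750) / (4) = -0.9625
Iteration 3:
  x1 = (-2 - (1)·-0.9625) / (4) = -0.2594
  x2 = (-4 - (2)·-0.4250) / (4) = -0.7875
Iteration 4:
  x1 = (-2 - (1)·-0.7875) / (4) = -0.3031
  x2 = (-4 - (2)·-0.2594) / (4) = -0.8703

(-0.3031, -0.8703)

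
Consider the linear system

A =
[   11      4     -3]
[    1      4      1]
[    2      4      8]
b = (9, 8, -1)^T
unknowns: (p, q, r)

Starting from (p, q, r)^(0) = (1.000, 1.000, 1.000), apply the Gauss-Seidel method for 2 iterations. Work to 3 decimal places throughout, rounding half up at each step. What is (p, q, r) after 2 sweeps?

(-0.050, 2.285, -1.255)

Iteration 1:
  p = (9 - (4)·1.000 - (-3)·1.000) / (11) = 0.727
  q = (8 - (1)·0.727 - (1)·1.000) / (4) = 1.568
  r = (-1 - (2)·0.727 - (4)·1.568) / (8) = -1.091
Iteration 2:
  p = (9 - (4)·1.568 - (-3)·-1.091) / (11) = -0.050
  q = (8 - (1)·-0.050 - (1)·-1.091) / (4) = 2.285
  r = (-1 - (2)·-0.050 - (4)·2.285) / (8) = -1.255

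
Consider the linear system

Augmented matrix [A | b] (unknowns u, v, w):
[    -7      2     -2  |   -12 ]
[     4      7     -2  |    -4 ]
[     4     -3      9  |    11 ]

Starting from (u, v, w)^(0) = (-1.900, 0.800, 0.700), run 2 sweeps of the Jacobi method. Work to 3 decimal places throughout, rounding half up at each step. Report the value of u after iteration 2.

Iteration 1:
  u = (-12 - (2)·0.800 - (-2)·0.700) / (-7) = 1.743
  v = (-4 - (4)·-1.900 - (-2)·0.700) / (7) = 0.714
  w = (11 - (4)·-1.900 - (-3)·0.800) / (9) = 2.333
Iteration 2:
  u = (-12 - (2)·0.714 - (-2)·2.333) / (-7) = 1.252
  v = (-4 - (4)·1.743 - (-2)·2.333) / (7) = -0.901
  w = (11 - (4)·1.743 - (-3)·0.714) / (9) = 0.686

1.252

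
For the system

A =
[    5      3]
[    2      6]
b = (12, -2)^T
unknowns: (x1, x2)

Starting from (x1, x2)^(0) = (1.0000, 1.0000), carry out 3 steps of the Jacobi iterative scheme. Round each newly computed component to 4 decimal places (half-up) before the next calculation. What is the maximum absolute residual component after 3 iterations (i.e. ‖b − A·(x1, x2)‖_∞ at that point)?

Iteration 1:
  x1 = (12 - (3)·1.0000) / (5) = 1.8000
  x2 = (-2 - (2)·1.0000) / (6) = -0.6667
Iteration 2:
  x1 = (12 - (3)·-0.6667) / (5) = 2.8000
  x2 = (-2 - (2)·1.8000) / (6) = -0.9333
Iteration 3:
  x1 = (12 - (3)·-0.9333) / (5) = 2.9600
  x2 = (-2 - (2)·2.8000) / (6) = -1.2667
Residual b − A·x = (1.0001, -0.3198); ∞-norm = 1.0001

1.0001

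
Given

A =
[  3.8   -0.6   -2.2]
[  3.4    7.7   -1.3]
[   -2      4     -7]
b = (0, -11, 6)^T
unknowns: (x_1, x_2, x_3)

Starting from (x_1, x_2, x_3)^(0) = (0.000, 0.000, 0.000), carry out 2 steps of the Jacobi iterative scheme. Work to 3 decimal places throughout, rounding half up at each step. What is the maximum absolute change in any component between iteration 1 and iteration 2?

0.817

Iteration 1:
  x_1 = (0 - (-0.6)·0.000 - (-2.2)·0.000) / (3.8) = 0.000
  x_2 = (-11 - (3.4)·0.000 - (-1.3)·0.000) / (7.7) = -1.429
  x_3 = (6 - (-2)·0.000 - (4)·0.000) / (-7) = -0.857
Iteration 2:
  x_1 = (0 - (-0.6)·-1.429 - (-2.2)·-0.857) / (3.8) = -0.722
  x_2 = (-11 - (3.4)·0.000 - (-1.3)·-0.857) / (7.7) = -1.573
  x_3 = (6 - (-2)·0.000 - (4)·-1.429) / (-7) = -1.674
Change: (-0.722, -0.144, -0.817) → max |·| = 0.817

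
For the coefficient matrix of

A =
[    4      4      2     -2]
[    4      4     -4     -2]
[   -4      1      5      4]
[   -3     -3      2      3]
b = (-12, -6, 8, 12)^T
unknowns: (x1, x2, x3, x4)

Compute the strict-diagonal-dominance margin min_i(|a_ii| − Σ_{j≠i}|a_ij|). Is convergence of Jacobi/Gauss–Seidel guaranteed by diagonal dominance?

row 1: |4| − (4+2+2) = -4
row 2: |4| − (4+4+2) = -6
row 3: |5| − (4+1+4) = -4
row 4: |3| − (3+3+2) = -5
minimum over rows = -6 → not strictly diagonally dominant

-6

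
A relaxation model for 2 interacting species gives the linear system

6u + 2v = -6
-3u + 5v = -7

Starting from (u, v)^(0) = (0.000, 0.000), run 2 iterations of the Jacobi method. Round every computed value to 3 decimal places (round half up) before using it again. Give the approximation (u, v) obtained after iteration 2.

(-0.533, -2.000)

Iteration 1:
  u = (-6 - (2)·0.000) / (6) = -1.000
  v = (-7 - (-3)·0.000) / (5) = -1.400
Iteration 2:
  u = (-6 - (2)·-1.400) / (6) = -0.533
  v = (-7 - (-3)·-1.000) / (5) = -2.000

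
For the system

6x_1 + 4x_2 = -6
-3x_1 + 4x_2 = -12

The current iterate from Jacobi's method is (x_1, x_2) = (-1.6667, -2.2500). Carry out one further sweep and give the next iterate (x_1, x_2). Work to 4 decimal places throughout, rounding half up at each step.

One sweep:
  x_1 = (-6 - (4)·-2.2500) / (6) = 0.5000
  x_2 = (-12 - (-3)·-1.6667) / (4) = -4.2500

(0.5000, -4.2500)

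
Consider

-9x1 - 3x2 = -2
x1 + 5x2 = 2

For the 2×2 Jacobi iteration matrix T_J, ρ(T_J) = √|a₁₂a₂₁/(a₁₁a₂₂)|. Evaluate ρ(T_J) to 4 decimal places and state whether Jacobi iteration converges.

0.2582

a₁₂a₂₁/(a₁₁a₂₂) = (-3)·(1) / ((-9)·(5)) = 0.066667
ρ = √|0.066667| = √0.066667 = 0.2582
ρ < 1, so Jacobi converges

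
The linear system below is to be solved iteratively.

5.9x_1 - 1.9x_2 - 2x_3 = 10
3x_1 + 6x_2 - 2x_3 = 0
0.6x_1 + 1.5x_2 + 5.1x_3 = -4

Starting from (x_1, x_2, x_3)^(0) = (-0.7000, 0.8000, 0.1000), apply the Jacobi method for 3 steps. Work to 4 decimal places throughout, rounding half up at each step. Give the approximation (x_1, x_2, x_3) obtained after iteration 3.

Iteration 1:
  x_1 = (10 - (-1.9)·0.8000 - (-2)·0.1000) / (5.9) = 1.9864
  x_2 = (0 - (3)·-0.7000 - (-2)·0.1000) / (6) = 0.3833
  x_3 = (-4 - (0.6)·-0.7000 - (1.5)·0.8000) / (5.1) = -0.9373
Iteration 2:
  x_1 = (10 - (-1.9)·0.3833 - (-2)·-0.9373) / (5.9) = 1.5006
  x_2 = (0 - (3)·1.9864 - (-2)·-0.9373) / (6) = -1.3056
  x_3 = (-4 - (0.6)·1.9864 - (1.5)·0.3833) / (5.1) = -1.1307
Iteration 3:
  x_1 = (10 - (-1.9)·-1.3056 - (-2)·-1.1307) / (5.9) = 0.8912
  x_2 = (0 - (3)·1.5006 - (-2)·-1.1307) / (6) = -1.1272
  x_3 = (-4 - (0.6)·1.5006 - (1.5)·-1.3056) / (5.1) = -0.5769

(0.8912, -1.1272, -0.5769)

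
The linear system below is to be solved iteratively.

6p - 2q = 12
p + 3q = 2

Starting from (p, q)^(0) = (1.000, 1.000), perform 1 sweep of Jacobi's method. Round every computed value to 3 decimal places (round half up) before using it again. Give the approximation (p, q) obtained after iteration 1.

Iteration 1:
  p = (12 - (-2)·1.000) / (6) = 2.333
  q = (2 - (1)·1.000) / (3) = 0.333

(2.333, 0.333)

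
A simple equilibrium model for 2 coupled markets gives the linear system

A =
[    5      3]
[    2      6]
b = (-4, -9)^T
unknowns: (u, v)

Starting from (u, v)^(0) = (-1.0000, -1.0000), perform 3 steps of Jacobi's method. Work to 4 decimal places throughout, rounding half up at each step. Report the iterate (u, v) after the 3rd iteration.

(0.0600, -1.4667)

Iteration 1:
  u = (-4 - (3)·-1.0000) / (5) = -0.2000
  v = (-9 - (2)·-1.0000) / (6) = -1.1667
Iteration 2:
  u = (-4 - (3)·-1.1667) / (5) = -0.1000
  v = (-9 - (2)·-0.2000) / (6) = -1.4333
Iteration 3:
  u = (-4 - (3)·-1.4333) / (5) = 0.0600
  v = (-9 - (2)·-0.1000) / (6) = -1.4667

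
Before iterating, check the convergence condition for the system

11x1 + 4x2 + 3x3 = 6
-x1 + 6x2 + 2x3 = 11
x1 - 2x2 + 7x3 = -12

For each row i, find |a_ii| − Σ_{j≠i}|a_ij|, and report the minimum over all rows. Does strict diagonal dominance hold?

3

row 1: |11| − (4+3) = 4
row 2: |6| − (1+2) = 3
row 3: |7| − (1+2) = 4
minimum over rows = 3 → strictly diagonally dominant (convergence guaranteed)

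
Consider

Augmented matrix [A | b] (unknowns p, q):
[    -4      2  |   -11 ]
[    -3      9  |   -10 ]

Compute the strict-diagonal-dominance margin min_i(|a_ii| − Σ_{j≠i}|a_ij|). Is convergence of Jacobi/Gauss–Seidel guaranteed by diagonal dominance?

2

row 1: |-4| − (2) = 2
row 2: |9| − (3) = 6
minimum over rows = 2 → strictly diagonally dominant (convergence guaranteed)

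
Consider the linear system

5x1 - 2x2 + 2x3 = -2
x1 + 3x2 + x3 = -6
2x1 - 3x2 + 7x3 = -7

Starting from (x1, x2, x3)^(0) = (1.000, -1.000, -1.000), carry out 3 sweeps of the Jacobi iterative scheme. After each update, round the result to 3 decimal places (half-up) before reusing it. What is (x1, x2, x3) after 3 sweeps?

(-0.221, -1.248, -1.408)

Iteration 1:
  x1 = (-2 - (-2)·-1.000 - (2)·-1.000) / (5) = -0.400
  x2 = (-6 - (1)·1.000 - (1)·-1.000) / (3) = -2.000
  x3 = (-7 - (2)·1.000 - (-3)·-1.000) / (7) = -1.714
Iteration 2:
  x1 = (-2 - (-2)·-2.000 - (2)·-1.714) / (5) = -0.514
  x2 = (-6 - (1)·-0.400 - (1)·-1.714) / (3) = -1.295
  x3 = (-7 - (2)·-0.400 - (-3)·-2.000) / (7) = -1.743
Iteration 3:
  x1 = (-2 - (-2)·-1.295 - (2)·-1.743) / (5) = -0.221
  x2 = (-6 - (1)·-0.514 - (1)·-1.743) / (3) = -1.248
  x3 = (-7 - (2)·-0.514 - (-3)·-1.295) / (7) = -1.408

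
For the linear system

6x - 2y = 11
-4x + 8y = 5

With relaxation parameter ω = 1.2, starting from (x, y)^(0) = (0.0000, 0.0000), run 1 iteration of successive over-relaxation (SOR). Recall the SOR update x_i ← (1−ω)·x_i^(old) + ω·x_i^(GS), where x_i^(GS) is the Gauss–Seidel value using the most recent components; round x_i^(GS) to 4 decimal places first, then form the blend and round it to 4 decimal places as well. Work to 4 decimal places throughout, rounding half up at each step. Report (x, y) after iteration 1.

Iteration 1:
  x: GS value = (11 - (-2)·0.0000) / (6) = 1.8333;  x ← (1−ω)·0.0000 + ω·1.8333 = 2.2000
  y: GS value = (5 - (-4)·2.2000) / (8) = 1.7250;  y ← (1−ω)·0.0000 + ω·1.7250 = 2.0700

(2.2000, 2.0700)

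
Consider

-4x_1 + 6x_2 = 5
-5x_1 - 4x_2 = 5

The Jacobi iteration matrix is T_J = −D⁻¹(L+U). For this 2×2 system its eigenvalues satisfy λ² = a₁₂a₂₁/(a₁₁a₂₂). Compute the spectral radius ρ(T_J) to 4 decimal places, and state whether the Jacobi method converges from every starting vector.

1.3693

a₁₂a₂₁/(a₁₁a₂₂) = (6)·(-5) / ((-4)·(-4)) = -1.875000
ρ = √|-1.875000| = √1.875000 = 1.3693
ρ > 1, so Jacobi diverges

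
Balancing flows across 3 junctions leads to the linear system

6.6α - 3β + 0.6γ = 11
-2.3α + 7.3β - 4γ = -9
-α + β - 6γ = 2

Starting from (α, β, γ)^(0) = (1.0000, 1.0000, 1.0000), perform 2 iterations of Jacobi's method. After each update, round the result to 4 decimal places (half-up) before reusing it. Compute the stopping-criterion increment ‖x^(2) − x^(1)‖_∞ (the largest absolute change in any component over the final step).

Iteration 1:
  α = (11 - (-3)·1.0000 - (0.6)·1.0000) / (6.6) = 2.0303
  β = (-9 - (-2.3)·1.0000 - (-4)·1.0000) / (7.3) = -0.3699
  γ = (2 - (-1)·1.0000 - (1)·1.0000) / (-6) = -0.3333
Iteration 2:
  α = (11 - (-3)·-0.3699 - (0.6)·-0.3333) / (6.6) = 1.5288
  β = (-9 - (-2.3)·2.0303 - (-4)·-0.3333) / (7.3) = -0.7758
  γ = (2 - (-1)·2.0303 - (1)·-0.3699) / (-6) = -0.7334
Change: (-0.5015, -0.4059, -0.4001) → max |·| = 0.5015

0.5015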